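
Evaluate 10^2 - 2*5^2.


x^2 - d*y^2
= 10^2 - 2*5^2
= 100 - 50
= 50

50


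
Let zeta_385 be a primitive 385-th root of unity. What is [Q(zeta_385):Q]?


The degree equals Euler's totient phi(385).
385 = 5 * 7 * 11
phi(385) = 240

240


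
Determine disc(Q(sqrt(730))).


For K = Q(sqrt(d)) with d squarefree: disc(K) = d if d = 1 mod 4, and disc(K) = 4d if d = 2 or 3 mod 4.
Here d = 730, and d mod 4 = 2.
d = 2 mod 4, not 1 (O_K = Z[sqrt(d)]), so disc(K) = 4d = 4 * (730) = 2920

2920


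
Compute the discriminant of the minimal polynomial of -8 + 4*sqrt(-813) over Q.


The element -8 + 4*sqrt(-813) has minimal polynomial:
x^2 + 16*x + 13072
Discriminant = (16)^2 - 4*(13072)
= 256 - 52288
= -52032

-52032


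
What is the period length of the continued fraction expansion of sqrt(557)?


Run the CF algorithm for sqrt(557).
a_0 = floor(sqrt(557)) = 23; set m_0=0, q_0=1.
Recurrence: m' = q*a - m,  q' = (d - m'^2)/q,  a' = floor((a_0 + m')/q').
  step 1: m=23, q=28, a=1
  step 2: m=5, q=19, a=1
  step 3: m=14, q=19, a=1
  step 4: m=5, q=28, a=1
  step 5: m=23, q=1, a=46
a_5 = 2*a_0 = 46, so the period closes here.
sqrt(557) = [23; 1, 1, 1, 1, 46]
Period length = 5

5


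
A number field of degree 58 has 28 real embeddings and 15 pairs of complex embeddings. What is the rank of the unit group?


By Dirichlet's unit theorem:
rank = r1 + r2 - 1
= 28 + 15 - 1
= 42

42


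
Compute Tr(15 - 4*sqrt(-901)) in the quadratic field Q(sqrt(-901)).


Tr(a + b*sqrt(d)) = (a + b*sqrt(d)) + (a - b*sqrt(d)) = 2a
= 2 * (15)
= 30

30


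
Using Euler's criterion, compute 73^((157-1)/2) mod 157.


p = 157 is prime and the exponent is (p-1)/2 = 78, so by Euler's criterion 73^78 = (73/157) = +1 or -1 mod 157.
Compute by square-and-multiply:
  78 = 64 + 8 + 4 + 2 (binary 1001110)
  Repeated squaring mod 157: 73^1 = 73, 73^2 = 148, 73^4 = 81, 73^8 = 124, 73^16 = 147, 73^32 = 100, 73^64 = 109
  73^78 = 73^64 * 73^8 * 73^4 * 73^2 = 109 * 124 * 81 * 148 mod 157
    109 * 124 = 13516 = 14 mod 157
    14 * 81 = 1134 = 35 mod 157
    35 * 148 = 5180 = 156 mod 157
  73^78 = 156 mod 157
Result 156 = p - 1 = -1 mod 157: 73 is a quadratic non-residue mod 157. As a residue in [0, p-1] the value is 156.
73^78 mod 157 = 156

156


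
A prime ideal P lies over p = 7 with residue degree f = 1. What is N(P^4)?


N(P^a) = p^(a*f)
= 7^(4*1)
= 7^4
= 2401

2401


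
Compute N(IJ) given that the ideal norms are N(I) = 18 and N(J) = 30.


N(IJ) = N(I) * N(J)
= 18 * 30
= 540

540


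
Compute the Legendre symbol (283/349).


p = 349 is prime, so compute (283/349) with the reciprocity algorithm (Jacobi-symbol steps: pull out 2s via (2/n), flip via reciprocity, reduce):
  reciprocity: (283/349) -> +(349/283)
  reduce: (66/283)
  pull out 2: (2/283) = -1  (since 283 mod 8 = 3)
  reciprocity: (33/283) -> +(283/33)
  reduce: (19/33)
  reciprocity: (19/33) -> +(33/19)
  reduce: (14/19)
  pull out 2: (2/19) = -1  (since 19 mod 8 = 3)
  reciprocity: (7/19) -> -(19/7)
  reduce: (5/7)
  reciprocity: (5/7) -> +(7/5)
  reduce: (2/5)
  pull out 2: (2/5) = -1  (since 5 mod 8 = 5)
  (1/5) = 1
Product of signs = 1
(283/349) = 1

1


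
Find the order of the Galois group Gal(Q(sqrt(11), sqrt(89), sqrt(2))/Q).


The 3 square roots of distinct primes are multiplicatively independent over Q,
so [K:Q] = 2^3 and Gal(K/Q) is isomorphic to (Z/2Z)^3.
|Gal| = 2^3 = 8

8


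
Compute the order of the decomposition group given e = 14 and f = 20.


|D_P| = e * f
= 14 * 20
= 280

280


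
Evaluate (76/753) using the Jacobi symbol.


Compute (76/753) via quadratic reciprocity:
  pull out 2: (2/753) = +1  (since 753 mod 8 = 1)
  pull out 2: (2/753) = +1  (since 753 mod 8 = 1)
  reciprocity: (19/753) -> +(753/19)
  reduce: (12/19)
  pull out 2: (2/19) = -1  (since 19 mod 8 = 3)
  pull out 2: (2/19) = -1  (since 19 mod 8 = 3)
  reciprocity: (3/19) -> -(19/3)
  reduce: (1/3)
  (1/3) = 1
Product of signs = -1

-1


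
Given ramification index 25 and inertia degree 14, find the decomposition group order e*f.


|D_P| = e * f
= 25 * 14
= 350

350


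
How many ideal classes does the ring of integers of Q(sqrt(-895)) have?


K = Q(sqrt(-895)). d mod 4 = 1, so D = disc(K) = d = -895
h(K) equals the number of primitive reduced positive-definite forms (a, b, c) = a*x^2 + b*x*y + c*y^2 with b^2 - 4ac = D,
where reduced means |b| <= a <= c, with b >= 0 whenever |b| = a or a = c, and primitive means gcd(a, b, c) = 1.
Reduced forces 3a^2 <= |D| = 895, so 1 <= a <= 17; b must have the parity of D, and c = (b^2 - D)/(4a) must be an integer >= a.
Enumerate a = 1..17, b in [-a, a]:
  a=1: (1, 1, 224)  [1]
  a=2: (2, -1, 112), (2, 1, 112)  [2]
  a=3: none
  a=4: (4, -1, 56), (4, 1, 56)  [2]
  a=5: (5, 5, 46)  [1]
  a=6: none
  a=7: (7, -1, 32), (7, 1, 32)  [2]
  a=8: (8, -1, 28), (8, 1, 28)  [2]
  a=9: none
  a=10: (10, -5, 23), (10, 5, 23)  [2]
  a=11..13: none
  a=14: (14, -13, 19), (14, -1, 16), (14, 1, 16), (14, 13, 19)  [4]
  a=15..17: none
Total reduced forms: 1 + 2 + 2 + 1 + 2 + 2 + 2 + 4 = 16
h = 16

16


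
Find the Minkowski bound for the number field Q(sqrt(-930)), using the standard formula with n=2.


d = -930, d mod 4 = 2, so disc(K) = 4d = -3720; |disc(K)| = 3720
Imaginary quadratic field, so n = 2, s = r2 = 1, r1 = 0
M = (n!/n^n) * (4/pi)^s * sqrt(|disc(K)|) = (2!/2^2) * (4/pi)^1 * sqrt(3720)
= 0.5 * 1.273240 * 60.991803
= 38.8286

38.8286


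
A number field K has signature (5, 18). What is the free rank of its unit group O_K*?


By Dirichlet's unit theorem:
rank = r1 + r2 - 1
= 5 + 18 - 1
= 22

22


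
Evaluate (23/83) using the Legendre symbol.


p = 83 is prime, so compute (23/83) with the reciprocity algorithm (Jacobi-symbol steps: pull out 2s via (2/n), flip via reciprocity, reduce):
  reciprocity: (23/83) -> -(83/23)
  reduce: (14/23)
  pull out 2: (2/23) = +1  (since 23 mod 8 = 7)
  reciprocity: (7/23) -> -(23/7)
  reduce: (2/7)
  pull out 2: (2/7) = +1  (since 7 mod 8 = 7)
  (1/7) = 1
Product of signs = 1
(23/83) = 1

1


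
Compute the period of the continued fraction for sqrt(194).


Run the CF algorithm for sqrt(194).
a_0 = floor(sqrt(194)) = 13; set m_0=0, q_0=1.
Recurrence: m' = q*a - m,  q' = (d - m'^2)/q,  a' = floor((a_0 + m')/q').
  step 1: m=13, q=25, a=1
  step 2: m=12, q=2, a=12
  step 3: m=12, q=25, a=1
  step 4: m=13, q=1, a=26
a_4 = 2*a_0 = 26, so the period closes here.
sqrt(194) = [13; 1, 12, 1, 26]
Period length = 4

4


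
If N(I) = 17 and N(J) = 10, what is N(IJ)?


N(IJ) = N(I) * N(J)
= 17 * 10
= 170

170


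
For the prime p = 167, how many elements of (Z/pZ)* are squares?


For prime p, the number of non-zero quadratic residues is (p-1)/2.
= (167-1)/2
= 83

83


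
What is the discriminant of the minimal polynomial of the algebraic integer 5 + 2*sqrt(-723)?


The element 5 + 2*sqrt(-723) has minimal polynomial:
x^2 - 10*x + 2917
Discriminant = (-10)^2 - 4*(2917)
= 100 - 11668
= -11568

-11568


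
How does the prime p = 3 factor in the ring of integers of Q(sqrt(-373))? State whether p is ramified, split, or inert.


K = Q(sqrt(-373)). Since d mod 4 = 3, disc(K) = -1492.
Check p | disc: -1492 mod 3 = 2.
p does not divide disc. Compute Legendre symbol (d/p):
2^((3-1)/2) mod 3 = -1
(d/p) = -1, so p is inert: (p) stays prime with e=1, f=2, g=1.
Therefore p is inert.

inert


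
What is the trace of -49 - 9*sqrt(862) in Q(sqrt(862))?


Tr(a + b*sqrt(d)) = (a + b*sqrt(d)) + (a - b*sqrt(d)) = 2a
= 2 * (-49)
= -98

-98


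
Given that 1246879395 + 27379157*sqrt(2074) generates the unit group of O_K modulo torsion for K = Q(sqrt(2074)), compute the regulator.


epsilon = 1246879395 + 27379157*sqrt(2074)
= 2.4938e+09
R = ln(2.4938e+09)
= 21.6371

21.6371


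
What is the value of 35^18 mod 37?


p = 37 is prime and the exponent is (p-1)/2 = 18, so by Euler's criterion 35^18 = (35/37) = +1 or -1 mod 37.
Compute by square-and-multiply:
  18 = 16 + 2 (binary 10010)
  Repeated squaring mod 37: 35^1 = 35, 35^2 = 4, 35^4 = 16, 35^8 = 34, 35^16 = 9
  35^18 = 35^16 * 35^2 = 9 * 4 mod 37
    9 * 4 = 36 = 36 mod 37
  35^18 = 36 mod 37
Result 36 = p - 1 = -1 mod 37: 35 is a quadratic non-residue mod 37. As a residue in [0, p-1] the value is 36.
35^18 mod 37 = 36

36


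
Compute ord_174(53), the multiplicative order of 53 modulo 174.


We want ord_174(53), the smallest k >= 1 with 53^k = 1 mod 174.
n = 174 = 2 * 3 * 29, phi(174) = 56; the order divides phi(n).
Divisors of 56: 1, 2, 4, 7, 8, 14, 28, 56
Repeated squaring mod 174: 53^1 = 53, 53^2 = 25, 53^4 = 103, 53^8 = 169, 53^16 = 25, 53^32 = 103
Test divisors in increasing order:
  k=1: 53^1 = 53 mod 174
  k=2: 53^2 = 25 mod 174
  k=4: 53^4 = 103 mod 174
  k=7: 53^7 = 103 * 25 * 53 = 59 mod 174
  k=8: 53^8 = 169 mod 174
  k=14: 53^14 = 169 * 103 * 25 = 1 mod 174  <- first divisor giving 1
Order = 14

14


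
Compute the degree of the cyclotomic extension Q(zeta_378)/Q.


The degree equals Euler's totient phi(378).
378 = 2 * 3^3 * 7
phi(378) = 108

108


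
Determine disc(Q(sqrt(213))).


For K = Q(sqrt(d)) with d squarefree: disc(K) = d if d = 1 mod 4, and disc(K) = 4d if d = 2 or 3 mod 4.
Here d = 213, and d mod 4 = 1.
d = 1 mod 4 (O_K = Z[(1+sqrt(d))/2]), so disc(K) = d = 213

213


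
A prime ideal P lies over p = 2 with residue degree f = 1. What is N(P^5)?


N(P^a) = p^(a*f)
= 2^(5*1)
= 2^5
= 32

32


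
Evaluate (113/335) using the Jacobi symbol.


Compute (113/335) via quadratic reciprocity:
  reciprocity: (113/335) -> +(335/113)
  reduce: (109/113)
  reciprocity: (109/113) -> +(113/109)
  reduce: (4/109)
  pull out 2: (2/109) = -1  (since 109 mod 8 = 5)
  pull out 2: (2/109) = -1  (since 109 mod 8 = 5)
  (1/109) = 1
Product of signs = 1

1


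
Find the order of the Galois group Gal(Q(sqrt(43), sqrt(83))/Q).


The 2 square roots of distinct primes are multiplicatively independent over Q,
so [K:Q] = 2^2 and Gal(K/Q) is isomorphic to (Z/2Z)^2.
|Gal| = 2^2 = 4

4


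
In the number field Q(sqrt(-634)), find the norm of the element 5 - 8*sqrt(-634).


N(a + b*sqrt(d)) = a^2 - d*b^2
= (5)^2 - (-634)*(-8)^2
= 25 + 40576
= 40601

40601


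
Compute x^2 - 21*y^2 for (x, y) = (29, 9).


x^2 - d*y^2
= 29^2 - 21*9^2
= 841 - 1701
= -860

-860


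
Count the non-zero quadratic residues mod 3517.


For prime p, the number of non-zero quadratic residues is (p-1)/2.
= (3517-1)/2
= 1758

1758


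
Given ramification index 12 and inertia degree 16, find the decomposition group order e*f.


|D_P| = e * f
= 12 * 16
= 192

192


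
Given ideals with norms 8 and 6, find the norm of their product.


N(IJ) = N(I) * N(J)
= 8 * 6
= 48

48


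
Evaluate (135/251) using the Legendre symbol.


p = 251 is prime, so compute (135/251) with the reciprocity algorithm (Jacobi-symbol steps: pull out 2s via (2/n), flip via reciprocity, reduce):
  reciprocity: (135/251) -> -(251/135)
  reduce: (116/135)
  pull out 2: (2/135) = +1  (since 135 mod 8 = 7)
  pull out 2: (2/135) = +1  (since 135 mod 8 = 7)
  reciprocity: (29/135) -> +(135/29)
  reduce: (19/29)
  reciprocity: (19/29) -> +(29/19)
  reduce: (10/19)
  pull out 2: (2/19) = -1  (since 19 mod 8 = 3)
  reciprocity: (5/19) -> +(19/5)
  reduce: (4/5)
  pull out 2: (2/5) = -1  (since 5 mod 8 = 5)
  pull out 2: (2/5) = -1  (since 5 mod 8 = 5)
  (1/5) = 1
Product of signs = 1
(135/251) = 1

1


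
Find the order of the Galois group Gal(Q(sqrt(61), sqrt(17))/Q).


The 2 square roots of distinct primes are multiplicatively independent over Q,
so [K:Q] = 2^2 and Gal(K/Q) is isomorphic to (Z/2Z)^2.
|Gal| = 2^2 = 4

4


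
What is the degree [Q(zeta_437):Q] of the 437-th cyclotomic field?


The degree equals Euler's totient phi(437).
437 = 19 * 23
phi(437) = 396

396


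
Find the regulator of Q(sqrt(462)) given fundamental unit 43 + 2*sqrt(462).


epsilon = 43 + 2*sqrt(462)
= 85.9884
R = ln(85.9884)
= 4.4542

4.4542


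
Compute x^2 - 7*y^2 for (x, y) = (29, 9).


x^2 - d*y^2
= 29^2 - 7*9^2
= 841 - 567
= 274

274


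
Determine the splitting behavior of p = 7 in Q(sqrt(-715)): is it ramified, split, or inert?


K = Q(sqrt(-715)). Since d mod 4 = 1, disc(K) = -715.
Check p | disc: -715 mod 7 = 6.
p does not divide disc. Compute Legendre symbol (d/p):
6^((7-1)/2) mod 7 = -1
(d/p) = -1, so p is inert: (p) stays prime with e=1, f=2, g=1.
Therefore p is inert.

inert


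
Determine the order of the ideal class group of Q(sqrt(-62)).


K = Q(sqrt(-62)). d mod 4 = 2, so D = disc(K) = 4d = -248
h(K) equals the number of primitive reduced positive-definite forms (a, b, c) = a*x^2 + b*x*y + c*y^2 with b^2 - 4ac = D,
where reduced means |b| <= a <= c, with b >= 0 whenever |b| = a or a = c, and primitive means gcd(a, b, c) = 1.
Reduced forces 3a^2 <= |D| = 248, so 1 <= a <= 9; b must have the parity of D, and c = (b^2 - D)/(4a) must be an integer >= a.
Enumerate a = 1..9, b in [-a, a]:
  a=1: (1, 0, 62)  [1]
  a=2: (2, 0, 31)  [1]
  a=3: (3, -2, 21), (3, 2, 21)  [2]
  a=4..5: none
  a=6: (6, -4, 11), (6, 4, 11)  [2]
  a=7: (7, -2, 9), (7, 2, 9)  [2]
  a=8..9: none
Total reduced forms: 1 + 1 + 2 + 2 + 2 = 8
h = 8

8


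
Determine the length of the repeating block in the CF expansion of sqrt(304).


Run the CF algorithm for sqrt(304).
a_0 = floor(sqrt(304)) = 17; set m_0=0, q_0=1.
Recurrence: m' = q*a - m,  q' = (d - m'^2)/q,  a' = floor((a_0 + m')/q').
  step 1: m=17, q=15, a=2
  step 2: m=13, q=9, a=3
  step 3: m=14, q=12, a=2
  step 4: m=10, q=17, a=1
  step 5: m=7, q=15, a=1
  step 6: m=8, q=16, a=1
  step 7: m=8, q=15, a=1
  step 8: m=7, q=17, a=1
  step 9: m=10, q=12, a=2
  step 10: m=14, q=9, a=3
  step 11: m=13, q=15, a=2
  step 12: m=17, q=1, a=34
a_12 = 2*a_0 = 34, so the period closes here.
sqrt(304) = [17; 2, 3, 2, 1, 1, 1, 1, 1, 2, 3, 2, 34]
Period length = 12

12


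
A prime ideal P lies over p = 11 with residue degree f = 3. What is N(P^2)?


N(P^a) = p^(a*f)
= 11^(2*3)
= 11^6
= 1771561

1771561


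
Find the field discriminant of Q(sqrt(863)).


For K = Q(sqrt(d)) with d squarefree: disc(K) = d if d = 1 mod 4, and disc(K) = 4d if d = 2 or 3 mod 4.
Here d = 863, and d mod 4 = 3.
d = 3 mod 4, not 1 (O_K = Z[sqrt(d)]), so disc(K) = 4d = 4 * (863) = 3452

3452


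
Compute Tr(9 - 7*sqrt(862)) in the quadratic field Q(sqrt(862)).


Tr(a + b*sqrt(d)) = (a + b*sqrt(d)) + (a - b*sqrt(d)) = 2a
= 2 * (9)
= 18

18


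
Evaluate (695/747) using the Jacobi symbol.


Compute (695/747) via quadratic reciprocity:
  reciprocity: (695/747) -> -(747/695)
  reduce: (52/695)
  pull out 2: (2/695) = +1  (since 695 mod 8 = 7)
  pull out 2: (2/695) = +1  (since 695 mod 8 = 7)
  reciprocity: (13/695) -> +(695/13)
  reduce: (6/13)
  pull out 2: (2/13) = -1  (since 13 mod 8 = 5)
  reciprocity: (3/13) -> +(13/3)
  reduce: (1/3)
  (1/3) = 1
Product of signs = 1

1


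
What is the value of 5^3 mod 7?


p = 7 is prime and the exponent is (p-1)/2 = 3, so by Euler's criterion 5^3 = (5/7) = +1 or -1 mod 7.
Compute by square-and-multiply:
  3 = 2 + 1 (binary 11)
  Repeated squaring mod 7: 5^1 = 5, 5^2 = 4
  5^3 = 5^2 * 5^1 = 4 * 5 mod 7
    4 * 5 = 20 = 6 mod 7
  5^3 = 6 mod 7
Result 6 = p - 1 = -1 mod 7: 5 is a quadratic non-residue mod 7. As a residue in [0, p-1] the value is 6.
5^3 mod 7 = 6

6


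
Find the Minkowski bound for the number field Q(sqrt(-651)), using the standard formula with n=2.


d = -651, d mod 4 = 1, so disc(K) = d = -651; |disc(K)| = 651
Imaginary quadratic field, so n = 2, s = r2 = 1, r1 = 0
M = (n!/n^n) * (4/pi)^s * sqrt(|disc(K)|) = (2!/2^2) * (4/pi)^1 * sqrt(651)
= 0.5 * 1.273240 * 25.514702
= 16.2432

16.2432


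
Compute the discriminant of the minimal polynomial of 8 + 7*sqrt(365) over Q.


The element 8 + 7*sqrt(365) has minimal polynomial:
x^2 - 16*x - 17821
Discriminant = (-16)^2 - 4*(-17821)
= 256 + 71284
= 71540

71540


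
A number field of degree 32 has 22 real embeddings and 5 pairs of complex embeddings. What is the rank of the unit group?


By Dirichlet's unit theorem:
rank = r1 + r2 - 1
= 22 + 5 - 1
= 26

26


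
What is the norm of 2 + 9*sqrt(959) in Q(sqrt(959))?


N(a + b*sqrt(d)) = a^2 - d*b^2
= (2)^2 - (959)*(9)^2
= 4 - 77679
= -77675

-77675


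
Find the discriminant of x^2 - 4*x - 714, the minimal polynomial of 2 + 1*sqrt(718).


The element 2 + 1*sqrt(718) has minimal polynomial:
x^2 - 4*x - 714
Discriminant = (-4)^2 - 4*(-714)
= 16 + 2856
= 2872

2872


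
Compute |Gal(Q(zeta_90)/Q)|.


|Gal(Q(zeta_90)/Q)| = phi(90)
= 24

24


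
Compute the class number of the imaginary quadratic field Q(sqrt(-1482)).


K = Q(sqrt(-1482)). d mod 4 = 2, so D = disc(K) = 4d = -5928
h(K) equals the number of primitive reduced positive-definite forms (a, b, c) = a*x^2 + b*x*y + c*y^2 with b^2 - 4ac = D,
where reduced means |b| <= a <= c, with b >= 0 whenever |b| = a or a = c, and primitive means gcd(a, b, c) = 1.
Reduced forces 3a^2 <= |D| = 5928, so 1 <= a <= 44; b must have the parity of D, and c = (b^2 - D)/(4a) must be an integer >= a.
Enumerate a = 1..44, b in [-a, a]:
  a=1: (1, 0, 1482)  [1]
  a=2: (2, 0, 741)  [1]
  a=3: (3, 0, 494)  [1]
  a=4..5: none
  a=6: (6, 0, 247)  [1]
  a=7: (7, -6, 213), (7, 6, 213)  [2]
  a=8..10: none
  a=11: (11, -10, 137), (11, 10, 137)  [2]
  a=12: none
  a=13: (13, 0, 114)  [1]
  a=14: (14, -8, 107), (14, 8, 107)  [2]
  a=15..18: none
  a=19: (19, 0, 78)  [1]
  a=20: none
  a=21: (21, -6, 71), (21, 6, 71)  [2]
  a=22: (22, -12, 69), (22, 12, 69)  [2]
  a=23: (23, -12, 66), (23, 12, 66)  [2]
  a=24..25: none
  a=26: (26, 0, 57)  [1]
  a=27..32: none
  a=33: (33, -12, 46), (33, 12, 46)  [2]
  a=34..37: none
  a=38: (38, 0, 39)  [1]
  a=39..41: none
  a=42: (42, -36, 43), (42, 36, 43)  [2]
  a=43..44: none
Total reduced forms: 1 + 1 + 1 + 1 + 2 + 2 + 1 + 2 + 1 + 2 + 2 + 2 + 1 + 2 + 1 + 2 = 24
h = 24

24


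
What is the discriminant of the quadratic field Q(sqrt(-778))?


For K = Q(sqrt(d)) with d squarefree: disc(K) = d if d = 1 mod 4, and disc(K) = 4d if d = 2 or 3 mod 4.
Here d = -778, and d mod 4 = 2.
d = 2 mod 4, not 1 (O_K = Z[sqrt(d)]), so disc(K) = 4d = 4 * (-778) = -3112

-3112


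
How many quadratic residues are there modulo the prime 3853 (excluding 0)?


For prime p, the number of non-zero quadratic residues is (p-1)/2.
= (3853-1)/2
= 1926

1926


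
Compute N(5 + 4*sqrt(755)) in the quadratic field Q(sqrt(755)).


N(a + b*sqrt(d)) = a^2 - d*b^2
= (5)^2 - (755)*(4)^2
= 25 - 12080
= -12055

-12055


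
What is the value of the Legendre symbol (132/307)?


p = 307 is prime, so compute (132/307) with the reciprocity algorithm (Jacobi-symbol steps: pull out 2s via (2/n), flip via reciprocity, reduce):
  pull out 2: (2/307) = -1  (since 307 mod 8 = 3)
  pull out 2: (2/307) = -1  (since 307 mod 8 = 3)
  reciprocity: (33/307) -> +(307/33)
  reduce: (10/33)
  pull out 2: (2/33) = +1  (since 33 mod 8 = 1)
  reciprocity: (5/33) -> +(33/5)
  reduce: (3/5)
  reciprocity: (3/5) -> +(5/3)
  reduce: (2/3)
  pull out 2: (2/3) = -1  (since 3 mod 8 = 3)
  (1/3) = 1
Product of signs = -1
(132/307) = -1

-1


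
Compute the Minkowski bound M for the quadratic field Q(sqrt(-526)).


d = -526, d mod 4 = 2, so disc(K) = 4d = -2104; |disc(K)| = 2104
Imaginary quadratic field, so n = 2, s = r2 = 1, r1 = 0
M = (n!/n^n) * (4/pi)^s * sqrt(|disc(K)|) = (2!/2^2) * (4/pi)^1 * sqrt(2104)
= 0.5 * 1.273240 * 45.869380
= 29.2014

29.2014


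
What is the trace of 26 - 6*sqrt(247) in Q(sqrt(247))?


Tr(a + b*sqrt(d)) = (a + b*sqrt(d)) + (a - b*sqrt(d)) = 2a
= 2 * (26)
= 52

52


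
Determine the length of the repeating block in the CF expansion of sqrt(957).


Run the CF algorithm for sqrt(957).
a_0 = floor(sqrt(957)) = 30; set m_0=0, q_0=1.
Recurrence: m' = q*a - m,  q' = (d - m'^2)/q,  a' = floor((a_0 + m')/q').
  step 1: m=30, q=57, a=1
  step 2: m=27, q=4, a=14
  step 3: m=29, q=29, a=2
  step 4: m=29, q=4, a=14
  step 5: m=27, q=57, a=1
  step 6: m=30, q=1, a=60
a_6 = 2*a_0 = 60, so the period closes here.
sqrt(957) = [30; 1, 14, 2, 14, 1, 60]
Period length = 6

6


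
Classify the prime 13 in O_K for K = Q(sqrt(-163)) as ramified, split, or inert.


K = Q(sqrt(-163)). Since d mod 4 = 1, disc(K) = -163.
Check p | disc: -163 mod 13 = 6.
p does not divide disc. Compute Legendre symbol (d/p):
6^((13-1)/2) mod 13 = -1
(d/p) = -1, so p is inert: (p) stays prime with e=1, f=2, g=1.
Therefore p is inert.

inert


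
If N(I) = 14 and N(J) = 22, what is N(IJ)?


N(IJ) = N(I) * N(J)
= 14 * 22
= 308

308


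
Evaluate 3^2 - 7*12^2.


x^2 - d*y^2
= 3^2 - 7*12^2
= 9 - 1008
= -999

-999


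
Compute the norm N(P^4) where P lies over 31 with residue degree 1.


N(P^a) = p^(a*f)
= 31^(4*1)
= 31^4
= 923521

923521


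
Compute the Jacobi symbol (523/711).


Compute (523/711) via quadratic reciprocity:
  reciprocity: (523/711) -> -(711/523)
  reduce: (188/523)
  pull out 2: (2/523) = -1  (since 523 mod 8 = 3)
  pull out 2: (2/523) = -1  (since 523 mod 8 = 3)
  reciprocity: (47/523) -> -(523/47)
  reduce: (6/47)
  pull out 2: (2/47) = +1  (since 47 mod 8 = 7)
  reciprocity: (3/47) -> -(47/3)
  reduce: (2/3)
  pull out 2: (2/3) = -1  (since 3 mod 8 = 3)
  (1/3) = 1
Product of signs = 1

1


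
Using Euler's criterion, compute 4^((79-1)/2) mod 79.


p = 79 is prime and the exponent is (p-1)/2 = 39, so by Euler's criterion 4^39 = (4/79) = +1 or -1 mod 79.
Compute by square-and-multiply:
  39 = 32 + 4 + 2 + 1 (binary 100111)
  Repeated squaring mod 79: 4^1 = 4, 4^2 = 16, 4^4 = 19, 4^8 = 45, 4^16 = 50, 4^32 = 51
  4^39 = 4^32 * 4^4 * 4^2 * 4^1 = 51 * 19 * 16 * 4 mod 79
    51 * 19 = 969 = 21 mod 79
    21 * 16 = 336 = 20 mod 79
    20 * 4 = 80 = 1 mod 79
  4^39 = 1 mod 79
Result 1: 4 is a quadratic residue mod 79.
4^39 mod 79 = 1

1


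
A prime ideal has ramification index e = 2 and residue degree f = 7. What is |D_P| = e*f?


|D_P| = e * f
= 2 * 7
= 14

14


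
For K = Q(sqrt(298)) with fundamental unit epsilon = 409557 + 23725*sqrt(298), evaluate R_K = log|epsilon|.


epsilon = 409557 + 23725*sqrt(298)
= 819114.0000
R = ln(819114.0000)
= 13.6160

13.6160


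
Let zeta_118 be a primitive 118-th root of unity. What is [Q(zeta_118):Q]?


The degree equals Euler's totient phi(118).
118 = 2 * 59
phi(118) = 58

58


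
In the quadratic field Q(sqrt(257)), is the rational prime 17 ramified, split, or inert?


K = Q(sqrt(257)). Since d mod 4 = 1, disc(K) = 257.
Check p | disc: 257 mod 17 = 2.
p does not divide disc. Compute Legendre symbol (d/p):
2^((17-1)/2) mod 17 = 1
(d/p) = 1, so p splits: (p) = P*P' with e=1, f=1, g=2.
Therefore p is split.

split


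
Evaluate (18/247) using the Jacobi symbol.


Compute (18/247) via quadratic reciprocity:
  pull out 2: (2/247) = +1  (since 247 mod 8 = 7)
  reciprocity: (9/247) -> +(247/9)
  reduce: (4/9)
  pull out 2: (2/9) = +1  (since 9 mod 8 = 1)
  pull out 2: (2/9) = +1  (since 9 mod 8 = 1)
  (1/9) = 1
Product of signs = 1

1


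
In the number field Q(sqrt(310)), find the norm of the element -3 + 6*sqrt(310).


N(a + b*sqrt(d)) = a^2 - d*b^2
= (-3)^2 - (310)*(6)^2
= 9 - 11160
= -11151

-11151


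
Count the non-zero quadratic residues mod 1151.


For prime p, the number of non-zero quadratic residues is (p-1)/2.
= (1151-1)/2
= 575

575


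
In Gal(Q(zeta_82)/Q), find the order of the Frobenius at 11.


The Frobenius at p in Gal(Q(zeta_n)/Q) = (Z/nZ)* is the class of p, so its order is ord_82(11), the smallest k >= 1 with 11^k = 1 mod 82.
n = 82 = 2 * 41, phi(82) = 40; the order divides phi(n).
Divisors of 40: 1, 2, 4, 5, 8, 10, 20, 40
Repeated squaring mod 82: 11^1 = 11, 11^2 = 39, 11^4 = 45, 11^8 = 57, 11^16 = 51, 11^32 = 59
Test divisors in increasing order:
  k=1: 11^1 = 11 mod 82
  k=2: 11^2 = 39 mod 82
  k=4: 11^4 = 45 mod 82
  k=5: 11^5 = 45 * 11 = 3 mod 82
  k=8: 11^8 = 57 mod 82
  k=10: 11^10 = 57 * 39 = 9 mod 82
  k=20: 11^20 = 51 * 45 = 81 mod 82
  k=40: 11^40 = 59 * 57 = 1 mod 82  <- first divisor giving 1
Order = 40

40


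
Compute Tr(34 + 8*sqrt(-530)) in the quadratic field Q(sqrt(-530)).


Tr(a + b*sqrt(d)) = (a + b*sqrt(d)) + (a - b*sqrt(d)) = 2a
= 2 * (34)
= 68

68


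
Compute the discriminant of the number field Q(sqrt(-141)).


For K = Q(sqrt(d)) with d squarefree: disc(K) = d if d = 1 mod 4, and disc(K) = 4d if d = 2 or 3 mod 4.
Here d = -141, and d mod 4 = 3.
d = 3 mod 4, not 1 (O_K = Z[sqrt(d)]), so disc(K) = 4d = 4 * (-141) = -564

-564


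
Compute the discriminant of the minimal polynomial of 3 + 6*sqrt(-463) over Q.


The element 3 + 6*sqrt(-463) has minimal polynomial:
x^2 - 6*x + 16677
Discriminant = (-6)^2 - 4*(16677)
= 36 - 66708
= -66672

-66672


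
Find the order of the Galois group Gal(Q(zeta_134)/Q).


|Gal(Q(zeta_134)/Q)| = phi(134)
= 66

66


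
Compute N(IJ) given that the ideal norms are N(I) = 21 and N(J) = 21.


N(IJ) = N(I) * N(J)
= 21 * 21
= 441

441


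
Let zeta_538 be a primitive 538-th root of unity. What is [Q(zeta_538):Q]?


The degree equals Euler's totient phi(538).
538 = 2 * 269
phi(538) = 268

268


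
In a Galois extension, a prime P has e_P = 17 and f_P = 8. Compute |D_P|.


|D_P| = e * f
= 17 * 8
= 136

136


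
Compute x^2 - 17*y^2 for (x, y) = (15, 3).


x^2 - d*y^2
= 15^2 - 17*3^2
= 225 - 153
= 72

72


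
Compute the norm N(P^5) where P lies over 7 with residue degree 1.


N(P^a) = p^(a*f)
= 7^(5*1)
= 7^5
= 16807

16807


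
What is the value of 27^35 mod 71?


p = 71 is prime and the exponent is (p-1)/2 = 35, so by Euler's criterion 27^35 = (27/71) = +1 or -1 mod 71.
Compute by square-and-multiply:
  35 = 32 + 2 + 1 (binary 100011)
  Repeated squaring mod 71: 27^1 = 27, 27^2 = 19, 27^4 = 6, 27^8 = 36, 27^16 = 18, 27^32 = 40
  27^35 = 27^32 * 27^2 * 27^1 = 40 * 19 * 27 mod 71
    40 * 19 = 760 = 50 mod 71
    50 * 27 = 1350 = 1 mod 71
  27^35 = 1 mod 71
Result 1: 27 is a quadratic residue mod 71.
27^35 mod 71 = 1

1


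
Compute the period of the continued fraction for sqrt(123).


Run the CF algorithm for sqrt(123).
a_0 = floor(sqrt(123)) = 11; set m_0=0, q_0=1.
Recurrence: m' = q*a - m,  q' = (d - m'^2)/q,  a' = floor((a_0 + m')/q').
  step 1: m=11, q=2, a=11
  step 2: m=11, q=1, a=22
a_2 = 2*a_0 = 22, so the period closes here.
sqrt(123) = [11; 11, 22]
Period length = 2

2


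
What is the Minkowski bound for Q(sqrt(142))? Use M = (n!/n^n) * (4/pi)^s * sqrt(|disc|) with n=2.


d = 142, d mod 4 = 2, so disc(K) = 4d = 568; |disc(K)| = 568
Real quadratic field, so n = 2, s = r2 = 0, r1 = 2
M = (n!/n^n) * (4/pi)^s * sqrt(|disc(K)|) = (2!/2^2) * (4/pi)^0 * sqrt(568)
= 0.5 * 1.000000 * 23.832751
= 11.9164

11.9164


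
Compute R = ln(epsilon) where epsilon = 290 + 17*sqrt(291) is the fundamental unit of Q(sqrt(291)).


epsilon = 290 + 17*sqrt(291)
= 579.9983
R = ln(579.9983)
= 6.3630

6.3630


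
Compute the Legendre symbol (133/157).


p = 157 is prime, so compute (133/157) with the reciprocity algorithm (Jacobi-symbol steps: pull out 2s via (2/n), flip via reciprocity, reduce):
  reciprocity: (133/157) -> +(157/133)
  reduce: (24/133)
  pull out 2: (2/133) = -1  (since 133 mod 8 = 5)
  pull out 2: (2/133) = -1  (since 133 mod 8 = 5)
  pull out 2: (2/133) = -1  (since 133 mod 8 = 5)
  reciprocity: (3/133) -> +(133/3)
  reduce: (1/3)
  (1/3) = 1
Product of signs = -1
(133/157) = -1

-1


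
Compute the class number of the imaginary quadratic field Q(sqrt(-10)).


K = Q(sqrt(-10)). d mod 4 = 2, so D = disc(K) = 4d = -40
h(K) equals the number of primitive reduced positive-definite forms (a, b, c) = a*x^2 + b*x*y + c*y^2 with b^2 - 4ac = D,
where reduced means |b| <= a <= c, with b >= 0 whenever |b| = a or a = c, and primitive means gcd(a, b, c) = 1.
Reduced forces 3a^2 <= |D| = 40, so 1 <= a <= 3; b must have the parity of D, and c = (b^2 - D)/(4a) must be an integer >= a.
Enumerate a = 1..3, b in [-a, a]:
  a=1: (1, 0, 10)  [1]
  a=2: (2, 0, 5)  [1]
  a=3: none
Total reduced forms: 1 + 1 = 2
h = 2

2


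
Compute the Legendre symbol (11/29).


p = 29 is prime, so compute (11/29) with the reciprocity algorithm (Jacobi-symbol steps: pull out 2s via (2/n), flip via reciprocity, reduce):
  reciprocity: (11/29) -> +(29/11)
  reduce: (7/11)
  reciprocity: (7/11) -> -(11/7)
  reduce: (4/7)
  pull out 2: (2/7) = +1  (since 7 mod 8 = 7)
  pull out 2: (2/7) = +1  (since 7 mod 8 = 7)
  (1/7) = 1
Product of signs = -1
(11/29) = -1

-1


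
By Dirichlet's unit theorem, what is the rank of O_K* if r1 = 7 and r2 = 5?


By Dirichlet's unit theorem:
rank = r1 + r2 - 1
= 7 + 5 - 1
= 11

11


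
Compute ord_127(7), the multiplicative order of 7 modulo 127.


We want ord_127(7), the smallest k >= 1 with 7^k = 1 mod 127.
n = 127 = 127, phi(127) = 126; the order divides phi(n).
Divisors of 126: 1, 2, 3, 6, 7, 9, 14, 18, 21, 42, 63, 126
Repeated squaring mod 127: 7^1 = 7, 7^2 = 49, 7^4 = 115, 7^8 = 17, 7^16 = 35, 7^32 = 82, 7^64 = 120
Test divisors in increasing order:
  k=1: 7^1 = 7 mod 127
  k=2: 7^2 = 49 mod 127
  k=3: 7^3 = 49 * 7 = 89 mod 127
  k=6: 7^6 = 115 * 49 = 47 mod 127
  k=7: 7^7 = 115 * 49 * 7 = 75 mod 127
  k=9: 7^9 = 17 * 7 = 119 mod 127
  k=14: 7^14 = 17 * 115 * 49 = 37 mod 127
  k=18: 7^18 = 35 * 49 = 64 mod 127
  k=21: 7^21 = 35 * 115 * 7 = 108 mod 127
  k=42: 7^42 = 82 * 17 * 49 = 107 mod 127
  k=63: 7^63 = 82 * 35 * 17 * 115 * 49 * 7 = 126 mod 127
  k=126: 7^126 = 120 * 82 * 35 * 17 * 115 * 49 = 1 mod 127  <- first divisor giving 1
Order = 126

126


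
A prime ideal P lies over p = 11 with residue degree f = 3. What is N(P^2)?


N(P^a) = p^(a*f)
= 11^(2*3)
= 11^6
= 1771561

1771561


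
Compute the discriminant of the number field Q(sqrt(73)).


For K = Q(sqrt(d)) with d squarefree: disc(K) = d if d = 1 mod 4, and disc(K) = 4d if d = 2 or 3 mod 4.
Here d = 73, and d mod 4 = 1.
d = 1 mod 4 (O_K = Z[(1+sqrt(d))/2]), so disc(K) = d = 73

73


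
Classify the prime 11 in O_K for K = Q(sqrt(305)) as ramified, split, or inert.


K = Q(sqrt(305)). Since d mod 4 = 1, disc(K) = 305.
Check p | disc: 305 mod 11 = 8.
p does not divide disc. Compute Legendre symbol (d/p):
8^((11-1)/2) mod 11 = -1
(d/p) = -1, so p is inert: (p) stays prime with e=1, f=2, g=1.
Therefore p is inert.

inert


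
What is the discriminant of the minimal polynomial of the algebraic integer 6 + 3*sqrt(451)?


The element 6 + 3*sqrt(451) has minimal polynomial:
x^2 - 12*x - 4023
Discriminant = (-12)^2 - 4*(-4023)
= 144 + 16092
= 16236

16236


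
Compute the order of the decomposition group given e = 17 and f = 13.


|D_P| = e * f
= 17 * 13
= 221

221


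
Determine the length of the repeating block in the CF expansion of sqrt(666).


Run the CF algorithm for sqrt(666).
a_0 = floor(sqrt(666)) = 25; set m_0=0, q_0=1.
Recurrence: m' = q*a - m,  q' = (d - m'^2)/q,  a' = floor((a_0 + m')/q').
  step 1: m=25, q=41, a=1
  step 2: m=16, q=10, a=4
  step 3: m=24, q=9, a=5
  step 4: m=21, q=25, a=1
  step 5: m=4, q=26, a=1
  step 6: m=22, q=7, a=6
  step 7: m=20, q=38, a=1
  step 8: m=18, q=9, a=4
  step 9: m=18, q=38, a=1
  step 10: m=20, q=7, a=6
  step 11: m=22, q=26, a=1
  step 12: m=4, q=25, a=1
  step 13: m=21, q=9, a=5
  step 14: m=24, q=10, a=4
  step 15: m=16, q=41, a=1
  step 16: m=25, q=1, a=50
a_16 = 2*a_0 = 50, so the period closes here.
sqrt(666) = [25; 1, 4, 5, 1, 1, 6, 1, 4, 1, 6, 1, 1, 5, 4, 1, 50]
Period length = 16

16


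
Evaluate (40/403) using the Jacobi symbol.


Compute (40/403) via quadratic reciprocity:
  pull out 2: (2/403) = -1  (since 403 mod 8 = 3)
  pull out 2: (2/403) = -1  (since 403 mod 8 = 3)
  pull out 2: (2/403) = -1  (since 403 mod 8 = 3)
  reciprocity: (5/403) -> +(403/5)
  reduce: (3/5)
  reciprocity: (3/5) -> +(5/3)
  reduce: (2/3)
  pull out 2: (2/3) = -1  (since 3 mod 8 = 3)
  (1/3) = 1
Product of signs = 1

1


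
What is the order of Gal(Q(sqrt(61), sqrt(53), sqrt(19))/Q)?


The 3 square roots of distinct primes are multiplicatively independent over Q,
so [K:Q] = 2^3 and Gal(K/Q) is isomorphic to (Z/2Z)^3.
|Gal| = 2^3 = 8

8


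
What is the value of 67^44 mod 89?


p = 89 is prime and the exponent is (p-1)/2 = 44, so by Euler's criterion 67^44 = (67/89) = +1 or -1 mod 89.
Compute by square-and-multiply:
  44 = 32 + 8 + 4 (binary 101100)
  Repeated squaring mod 89: 67^1 = 67, 67^2 = 39, 67^4 = 8, 67^8 = 64, 67^16 = 2, 67^32 = 4
  67^44 = 67^32 * 67^8 * 67^4 = 4 * 64 * 8 mod 89
    4 * 64 = 256 = 78 mod 89
    78 * 8 = 624 = 1 mod 89
  67^44 = 1 mod 89
Result 1: 67 is a quadratic residue mod 89.
67^44 mod 89 = 1

1


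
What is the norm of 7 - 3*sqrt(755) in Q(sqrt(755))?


N(a + b*sqrt(d)) = a^2 - d*b^2
= (7)^2 - (755)*(-3)^2
= 49 - 6795
= -6746

-6746


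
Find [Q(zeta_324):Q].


The degree equals Euler's totient phi(324).
324 = 2^2 * 3^4
phi(324) = 108

108


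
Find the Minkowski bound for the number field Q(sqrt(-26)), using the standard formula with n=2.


d = -26, d mod 4 = 2, so disc(K) = 4d = -104; |disc(K)| = 104
Imaginary quadratic field, so n = 2, s = r2 = 1, r1 = 0
M = (n!/n^n) * (4/pi)^s * sqrt(|disc(K)|) = (2!/2^2) * (4/pi)^1 * sqrt(104)
= 0.5 * 1.273240 * 10.198039
= 6.4923

6.4923


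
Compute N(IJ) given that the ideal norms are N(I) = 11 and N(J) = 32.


N(IJ) = N(I) * N(J)
= 11 * 32
= 352

352


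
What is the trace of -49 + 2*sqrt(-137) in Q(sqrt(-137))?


Tr(a + b*sqrt(d)) = (a + b*sqrt(d)) + (a - b*sqrt(d)) = 2a
= 2 * (-49)
= -98

-98


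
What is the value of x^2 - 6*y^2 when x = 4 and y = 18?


x^2 - d*y^2
= 4^2 - 6*18^2
= 16 - 1944
= -1928

-1928


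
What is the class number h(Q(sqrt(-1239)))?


K = Q(sqrt(-1239)). d mod 4 = 1, so D = disc(K) = d = -1239
h(K) equals the number of primitive reduced positive-definite forms (a, b, c) = a*x^2 + b*x*y + c*y^2 with b^2 - 4ac = D,
where reduced means |b| <= a <= c, with b >= 0 whenever |b| = a or a = c, and primitive means gcd(a, b, c) = 1.
Reduced forces 3a^2 <= |D| = 1239, so 1 <= a <= 20; b must have the parity of D, and c = (b^2 - D)/(4a) must be an integer >= a.
Enumerate a = 1..20, b in [-a, a]:
  a=1: (1, 1, 310)  [1]
  a=2: (2, -1, 155), (2, 1, 155)  [2]
  a=3: (3, 3, 104)  [1]
  a=4: (4, -3, 78), (4, 3, 78)  [2]
  a=5: (5, -1, 62), (5, 1, 62)  [2]
  a=6: (6, -3, 52), (6, 3, 52)  [2]
  a=7: (7, 7, 46)  [1]
  a=8: (8, -3, 39), (8, 3, 39)  [2]
  a=9: none
  a=10: (10, -9, 33), (10, -1, 31), (10, 1, 31), (10, 9, 33)  [4]
  a=11: (11, -9, 30), (11, 9, 30)  [2]
  a=12: (12, -3, 26), (12, 3, 26)  [2]
  a=13: (13, -3, 24), (13, 3, 24)  [2]
  a=14: (14, -7, 23), (14, 7, 23)  [2]
  a=15: (15, -9, 22), (15, 9, 22)  [2]
  a=16: (16, -13, 22), (16, 13, 22)  [2]
  a=17: (17, -11, 20), (17, 11, 20)  [2]
  a=18..19: none
  a=20: (20, 19, 20)  [1]
Total reduced forms: 1 + 2 + 1 + 2 + 2 + 2 + 1 + 2 + 4 + 2 + 2 + 2 + 2 + 2 + 2 + 2 + 1 = 32
h = 32

32


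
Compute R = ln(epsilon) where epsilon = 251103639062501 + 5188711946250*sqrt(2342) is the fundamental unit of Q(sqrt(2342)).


epsilon = 251103639062501 + 5188711946250*sqrt(2342)
= 5.0221e+14
R = ln(5.0221e+14)
= 33.8500

33.8500


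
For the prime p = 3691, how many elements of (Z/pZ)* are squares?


For prime p, the number of non-zero quadratic residues is (p-1)/2.
= (3691-1)/2
= 1845

1845


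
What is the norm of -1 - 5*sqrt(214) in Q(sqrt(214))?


N(a + b*sqrt(d)) = a^2 - d*b^2
= (-1)^2 - (214)*(-5)^2
= 1 - 5350
= -5349

-5349


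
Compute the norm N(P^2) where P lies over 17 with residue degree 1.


N(P^a) = p^(a*f)
= 17^(2*1)
= 17^2
= 289

289


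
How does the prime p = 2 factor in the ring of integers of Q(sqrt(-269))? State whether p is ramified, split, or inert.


K = Q(sqrt(-269)). Since d mod 4 = 3, disc(K) = -1076.
Check p | disc: -1076 mod 2 = 0.
p divides disc, so p ramifies: (p) = P^2 with e=2, f=1, g=1.
Therefore p is ramified.

ramified


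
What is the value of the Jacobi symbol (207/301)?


Compute (207/301) via quadratic reciprocity:
  reciprocity: (207/301) -> +(301/207)
  reduce: (94/207)
  pull out 2: (2/207) = +1  (since 207 mod 8 = 7)
  reciprocity: (47/207) -> -(207/47)
  reduce: (19/47)
  reciprocity: (19/47) -> -(47/19)
  reduce: (9/19)
  reciprocity: (9/19) -> +(19/9)
  reduce: (1/9)
  (1/9) = 1
Product of signs = 1

1


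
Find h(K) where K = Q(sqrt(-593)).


K = Q(sqrt(-593)). d mod 4 = 3, so D = disc(K) = 4d = -2372
h(K) equals the number of primitive reduced positive-definite forms (a, b, c) = a*x^2 + b*x*y + c*y^2 with b^2 - 4ac = D,
where reduced means |b| <= a <= c, with b >= 0 whenever |b| = a or a = c, and primitive means gcd(a, b, c) = 1.
Reduced forces 3a^2 <= |D| = 2372, so 1 <= a <= 28; b must have the parity of D, and c = (b^2 - D)/(4a) must be an integer >= a.
Enumerate a = 1..28, b in [-a, a]:
  a=1: (1, 0, 593)  [1]
  a=2: (2, 2, 297)  [1]
  a=3: (3, -2, 198), (3, 2, 198)  [2]
  a=4..5: none
  a=6: (6, -2, 99), (6, 2, 99)  [2]
  a=7: (7, -6, 86), (7, 6, 86)  [2]
  a=8: none
  a=9: (9, -2, 66), (9, 2, 66)  [2]
  a=10: none
  a=11: (11, -2, 54), (11, 2, 54)  [2]
  a=12..13: none
  a=14: (14, -6, 43), (14, 6, 43)  [2]
  a=15..16: none
  a=17: (17, -12, 37), (17, 12, 37)  [2]
  a=18: (18, -2, 33), (18, 2, 33)  [2]
  a=19..20: none
  a=21: (21, -20, 33), (21, -8, 29), (21, 8, 29), (21, 20, 33)  [4]
  a=22: (22, -2, 27), (22, 2, 27)  [2]
  a=23..28: none
Total reduced forms: 1 + 1 + 2 + 2 + 2 + 2 + 2 + 2 + 2 + 2 + 4 + 2 = 24
h = 24

24


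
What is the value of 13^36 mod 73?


p = 73 is prime and the exponent is (p-1)/2 = 36, so by Euler's criterion 13^36 = (13/73) = +1 or -1 mod 73.
Compute by square-and-multiply:
  36 = 32 + 4 (binary 100100)
  Repeated squaring mod 73: 13^1 = 13, 13^2 = 23, 13^4 = 18, 13^8 = 32, 13^16 = 2, 13^32 = 4
  13^36 = 13^32 * 13^4 = 4 * 18 mod 73
    4 * 18 = 72 = 72 mod 73
  13^36 = 72 mod 73
Result 72 = p - 1 = -1 mod 73: 13 is a quadratic non-residue mod 73. As a residue in [0, p-1] the value is 72.
13^36 mod 73 = 72

72


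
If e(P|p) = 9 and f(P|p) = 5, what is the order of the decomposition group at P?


|D_P| = e * f
= 9 * 5
= 45

45


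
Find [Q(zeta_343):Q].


The degree equals Euler's totient phi(343).
343 = 7^3
phi(343) = 294

294


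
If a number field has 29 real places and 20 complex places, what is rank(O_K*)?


By Dirichlet's unit theorem:
rank = r1 + r2 - 1
= 29 + 20 - 1
= 48

48


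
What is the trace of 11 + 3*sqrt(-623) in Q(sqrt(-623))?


Tr(a + b*sqrt(d)) = (a + b*sqrt(d)) + (a - b*sqrt(d)) = 2a
= 2 * (11)
= 22

22


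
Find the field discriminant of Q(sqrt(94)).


For K = Q(sqrt(d)) with d squarefree: disc(K) = d if d = 1 mod 4, and disc(K) = 4d if d = 2 or 3 mod 4.
Here d = 94, and d mod 4 = 2.
d = 2 mod 4, not 1 (O_K = Z[sqrt(d)]), so disc(K) = 4d = 4 * (94) = 376

376


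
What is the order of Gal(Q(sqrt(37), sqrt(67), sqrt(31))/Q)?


The 3 square roots of distinct primes are multiplicatively independent over Q,
so [K:Q] = 2^3 and Gal(K/Q) is isomorphic to (Z/2Z)^3.
|Gal| = 2^3 = 8

8


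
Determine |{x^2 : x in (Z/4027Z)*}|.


For prime p, the number of non-zero quadratic residues is (p-1)/2.
= (4027-1)/2
= 2013

2013


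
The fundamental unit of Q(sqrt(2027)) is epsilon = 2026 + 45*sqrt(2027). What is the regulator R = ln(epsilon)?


epsilon = 2026 + 45*sqrt(2027)
= 4051.9998
R = ln(4051.9998)
= 8.3070

8.3070


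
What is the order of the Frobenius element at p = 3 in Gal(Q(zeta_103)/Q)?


The Frobenius at p in Gal(Q(zeta_n)/Q) = (Z/nZ)* is the class of p, so its order is ord_103(3), the smallest k >= 1 with 3^k = 1 mod 103.
n = 103 = 103, phi(103) = 102; the order divides phi(n).
Divisors of 102: 1, 2, 3, 6, 17, 34, 51, 102
Repeated squaring mod 103: 3^1 = 3, 3^2 = 9, 3^4 = 81, 3^8 = 72, 3^16 = 34, 3^32 = 23, 3^64 = 14
Test divisors in increasing order:
  k=1: 3^1 = 3 mod 103
  k=2: 3^2 = 9 mod 103
  k=3: 3^3 = 9 * 3 = 27 mod 103
  k=6: 3^6 = 81 * 9 = 8 mod 103
  k=17: 3^17 = 34 * 3 = 102 mod 103
  k=34: 3^34 = 23 * 9 = 1 mod 103  <- first divisor giving 1
Order = 34

34
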